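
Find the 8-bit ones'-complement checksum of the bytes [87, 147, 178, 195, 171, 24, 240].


Sum = 1042 mod 256 = 18
Complement = 237

237


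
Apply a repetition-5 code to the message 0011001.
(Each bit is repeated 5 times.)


Each bit -> 5 copies

00000000001111111111000000000011111


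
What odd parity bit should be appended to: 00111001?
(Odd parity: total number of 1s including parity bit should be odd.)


Number of 1s in data: 4
Parity bit: 1

1


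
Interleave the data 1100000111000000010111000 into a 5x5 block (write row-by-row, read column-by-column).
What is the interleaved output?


Matrix:
  11000
  00111
  00000
  00101
  11000
Read columns: 1000110001010100100001010

1000110001010100100001010


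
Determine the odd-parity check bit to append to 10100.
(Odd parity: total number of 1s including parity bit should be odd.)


Number of 1s in data: 2
Parity bit: 1

1


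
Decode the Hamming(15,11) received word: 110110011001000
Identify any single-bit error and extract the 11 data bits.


Syndrome = 15: error at position 15

Data: 01001001001 (corrected bit 15)


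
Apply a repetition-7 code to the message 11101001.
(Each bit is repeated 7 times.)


Each bit -> 7 copies

11111111111111111111100000001111111000000000000001111111


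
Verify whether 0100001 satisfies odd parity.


Number of 1s: 2

No, parity error (2 ones)


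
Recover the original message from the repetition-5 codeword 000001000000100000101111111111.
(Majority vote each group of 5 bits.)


Groups: 00000, 10000, 00100, 00010, 11111, 11111
Majority votes: 000011

000011


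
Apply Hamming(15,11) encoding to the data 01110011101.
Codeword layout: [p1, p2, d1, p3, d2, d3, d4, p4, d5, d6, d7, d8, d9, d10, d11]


Parity bits: p1=1, p2=0, p3=0, p4=0

100011100011101


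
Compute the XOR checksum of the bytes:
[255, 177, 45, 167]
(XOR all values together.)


XOR chain: 255 ^ 177 ^ 45 ^ 167 = 196

196


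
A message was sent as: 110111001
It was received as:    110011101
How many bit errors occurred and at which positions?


XOR: 000100100

2 error(s) at position(s): 3, 6


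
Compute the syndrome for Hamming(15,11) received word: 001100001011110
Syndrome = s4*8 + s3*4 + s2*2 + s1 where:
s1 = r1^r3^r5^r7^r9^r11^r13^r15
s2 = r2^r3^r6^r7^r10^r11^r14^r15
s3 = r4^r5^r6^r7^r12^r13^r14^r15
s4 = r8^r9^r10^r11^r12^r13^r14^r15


s1=0, s2=1, s3=0, s4=1

Syndrome = 10 (error at position 10)


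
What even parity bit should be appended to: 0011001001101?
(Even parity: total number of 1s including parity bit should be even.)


Number of 1s in data: 6
Parity bit: 0

0


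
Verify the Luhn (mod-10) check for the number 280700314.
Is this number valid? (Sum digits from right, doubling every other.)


Luhn sum = 23
23 mod 10 = 3

Invalid (Luhn sum mod 10 = 3)


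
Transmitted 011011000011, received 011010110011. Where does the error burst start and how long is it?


XOR: 000001110000

Burst at position 5, length 3


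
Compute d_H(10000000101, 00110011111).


XOR: 10110011010
Count of 1s: 6

6


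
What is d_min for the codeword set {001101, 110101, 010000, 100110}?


Comparing all pairs, minimum distance: 3
Can detect 2 errors, correct 1 errors

3


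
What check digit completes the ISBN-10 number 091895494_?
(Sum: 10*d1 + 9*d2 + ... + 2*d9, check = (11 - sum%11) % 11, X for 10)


Weighted sum: 275
275 mod 11 = 0

Check digit: 0


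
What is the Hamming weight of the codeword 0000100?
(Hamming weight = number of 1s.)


Counting 1s in 0000100

1


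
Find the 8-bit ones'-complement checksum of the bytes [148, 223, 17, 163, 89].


Sum = 640 mod 256 = 128
Complement = 127

127


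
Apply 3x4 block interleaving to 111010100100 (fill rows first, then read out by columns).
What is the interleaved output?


Matrix:
  1110
  1010
  0100
Read columns: 110101110000

110101110000


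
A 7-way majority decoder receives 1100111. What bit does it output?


Ones: 5 out of 7
Threshold: 4

1 (5/7 voted 1)


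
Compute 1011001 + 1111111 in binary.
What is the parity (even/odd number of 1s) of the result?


1011001 = 89
1111111 = 127
Sum = 216 = 11011000
1s count = 4

even parity (4 ones in 11011000)


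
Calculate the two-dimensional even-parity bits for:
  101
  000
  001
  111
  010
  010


Row parities: 001111
Column parities: 011

Row P: 001111, Col P: 011, Corner: 0


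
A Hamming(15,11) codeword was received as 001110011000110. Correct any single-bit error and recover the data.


Syndrome = 0: no error detected

Data: 11001000110 (no errors)


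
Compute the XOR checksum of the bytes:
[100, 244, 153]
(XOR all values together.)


XOR chain: 100 ^ 244 ^ 153 = 9

9


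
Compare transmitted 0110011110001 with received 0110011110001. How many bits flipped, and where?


XOR: 0000000000000

0 errors (received matches sent)


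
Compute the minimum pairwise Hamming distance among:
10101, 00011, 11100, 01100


Comparing all pairs, minimum distance: 1
Can detect 0 errors, correct 0 errors

1


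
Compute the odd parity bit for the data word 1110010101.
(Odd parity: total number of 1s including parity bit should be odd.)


Number of 1s in data: 6
Parity bit: 1

1


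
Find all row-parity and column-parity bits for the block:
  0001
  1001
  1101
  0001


Row parities: 1011
Column parities: 0100

Row P: 1011, Col P: 0100, Corner: 1


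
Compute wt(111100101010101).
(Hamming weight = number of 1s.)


Counting 1s in 111100101010101

9


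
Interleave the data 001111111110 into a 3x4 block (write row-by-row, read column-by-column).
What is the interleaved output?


Matrix:
  0011
  1111
  1110
Read columns: 011011111110

011011111110


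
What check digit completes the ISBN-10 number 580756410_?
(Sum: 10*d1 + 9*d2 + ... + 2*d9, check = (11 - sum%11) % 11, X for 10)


Weighted sum: 250
250 mod 11 = 8

Check digit: 3


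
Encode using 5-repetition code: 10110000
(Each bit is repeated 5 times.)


Each bit -> 5 copies

1111100000111111111100000000000000000000


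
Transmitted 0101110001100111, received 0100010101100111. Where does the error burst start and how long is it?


XOR: 0001100100000000

Burst at position 3, length 5


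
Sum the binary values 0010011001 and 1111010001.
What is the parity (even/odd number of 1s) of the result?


0010011001 = 153
1111010001 = 977
Sum = 1130 = 10001101010
1s count = 5

odd parity (5 ones in 10001101010)


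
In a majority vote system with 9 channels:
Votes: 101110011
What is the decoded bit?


Ones: 6 out of 9
Threshold: 5

1 (6/9 voted 1)


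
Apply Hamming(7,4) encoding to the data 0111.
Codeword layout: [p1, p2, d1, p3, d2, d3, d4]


Parity bits: p1=0, p2=0, p3=1

0001111


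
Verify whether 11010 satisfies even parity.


Number of 1s: 3

No, parity error (3 ones)


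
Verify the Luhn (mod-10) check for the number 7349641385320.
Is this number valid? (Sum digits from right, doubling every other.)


Luhn sum = 63
63 mod 10 = 3

Invalid (Luhn sum mod 10 = 3)


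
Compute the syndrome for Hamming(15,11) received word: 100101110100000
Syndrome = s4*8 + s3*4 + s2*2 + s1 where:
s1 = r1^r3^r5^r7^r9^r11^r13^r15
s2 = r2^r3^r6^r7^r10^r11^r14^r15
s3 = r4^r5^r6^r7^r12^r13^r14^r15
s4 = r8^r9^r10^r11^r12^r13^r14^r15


s1=0, s2=1, s3=1, s4=0

Syndrome = 6 (error at position 6)


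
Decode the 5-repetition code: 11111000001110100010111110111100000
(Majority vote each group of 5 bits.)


Groups: 11111, 00000, 11101, 00010, 11111, 01111, 00000
Majority votes: 1010110

1010110


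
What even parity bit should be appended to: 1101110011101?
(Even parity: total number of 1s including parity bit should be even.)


Number of 1s in data: 9
Parity bit: 1

1


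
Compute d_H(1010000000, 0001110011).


XOR: 1011110011
Count of 1s: 7

7


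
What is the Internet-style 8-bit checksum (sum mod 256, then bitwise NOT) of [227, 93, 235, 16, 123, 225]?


Sum = 919 mod 256 = 151
Complement = 104

104


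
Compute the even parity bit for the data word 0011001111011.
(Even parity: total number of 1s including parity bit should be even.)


Number of 1s in data: 8
Parity bit: 0

0


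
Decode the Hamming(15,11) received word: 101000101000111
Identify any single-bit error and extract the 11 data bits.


Syndrome = 0: no error detected

Data: 10011000111 (no errors)


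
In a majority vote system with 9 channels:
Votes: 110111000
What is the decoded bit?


Ones: 5 out of 9
Threshold: 5

1 (5/9 voted 1)


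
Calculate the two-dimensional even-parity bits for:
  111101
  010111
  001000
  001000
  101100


Row parities: 10111
Column parities: 000110

Row P: 10111, Col P: 000110, Corner: 0


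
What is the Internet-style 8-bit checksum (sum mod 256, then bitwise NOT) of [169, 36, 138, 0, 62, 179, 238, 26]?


Sum = 848 mod 256 = 80
Complement = 175

175


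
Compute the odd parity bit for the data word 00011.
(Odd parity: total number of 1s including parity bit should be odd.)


Number of 1s in data: 2
Parity bit: 1

1


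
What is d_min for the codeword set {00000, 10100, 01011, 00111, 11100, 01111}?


Comparing all pairs, minimum distance: 1
Can detect 0 errors, correct 0 errors

1


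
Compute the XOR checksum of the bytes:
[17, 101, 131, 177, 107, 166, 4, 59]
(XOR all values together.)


XOR chain: 17 ^ 101 ^ 131 ^ 177 ^ 107 ^ 166 ^ 4 ^ 59 = 180

180


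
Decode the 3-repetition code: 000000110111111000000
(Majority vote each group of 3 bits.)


Groups: 000, 000, 110, 111, 111, 000, 000
Majority votes: 0011100

0011100


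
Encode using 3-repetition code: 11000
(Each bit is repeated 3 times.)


Each bit -> 3 copies

111111000000000


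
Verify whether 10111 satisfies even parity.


Number of 1s: 4

Yes, parity is correct (4 ones)


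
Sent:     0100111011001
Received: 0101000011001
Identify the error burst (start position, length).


XOR: 0001111000000

Burst at position 3, length 4


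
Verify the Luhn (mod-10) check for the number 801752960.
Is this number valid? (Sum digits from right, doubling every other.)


Luhn sum = 35
35 mod 10 = 5

Invalid (Luhn sum mod 10 = 5)


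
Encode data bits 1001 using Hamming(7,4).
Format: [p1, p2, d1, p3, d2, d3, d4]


Parity bits: p1=0, p2=0, p3=1

0011001


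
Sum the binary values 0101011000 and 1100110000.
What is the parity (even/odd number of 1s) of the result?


0101011000 = 344
1100110000 = 816
Sum = 1160 = 10010001000
1s count = 3

odd parity (3 ones in 10010001000)


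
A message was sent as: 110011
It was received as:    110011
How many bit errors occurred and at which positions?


XOR: 000000

0 errors (received matches sent)


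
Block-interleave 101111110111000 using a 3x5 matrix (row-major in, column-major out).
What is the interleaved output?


Matrix:
  10111
  11101
  11000
Read columns: 111011110100110

111011110100110


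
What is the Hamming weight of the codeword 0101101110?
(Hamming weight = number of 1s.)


Counting 1s in 0101101110

6


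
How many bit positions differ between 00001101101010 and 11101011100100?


XOR: 11100110001110
Count of 1s: 8

8


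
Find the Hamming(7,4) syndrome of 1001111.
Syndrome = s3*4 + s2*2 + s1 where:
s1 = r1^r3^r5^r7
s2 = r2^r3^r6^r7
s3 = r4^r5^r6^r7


s1=1, s2=0, s3=0

Syndrome = 1 (error at position 1)


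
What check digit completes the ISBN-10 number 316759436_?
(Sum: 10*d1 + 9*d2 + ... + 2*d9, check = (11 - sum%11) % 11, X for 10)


Weighted sum: 248
248 mod 11 = 6

Check digit: 5


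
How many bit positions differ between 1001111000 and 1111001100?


XOR: 0110110100
Count of 1s: 5

5


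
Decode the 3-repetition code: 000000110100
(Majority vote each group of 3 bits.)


Groups: 000, 000, 110, 100
Majority votes: 0010

0010


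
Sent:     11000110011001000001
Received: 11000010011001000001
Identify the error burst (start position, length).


XOR: 00000100000000000000

Burst at position 5, length 1


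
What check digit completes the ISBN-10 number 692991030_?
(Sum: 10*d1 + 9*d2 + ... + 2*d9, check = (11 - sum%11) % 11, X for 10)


Weighted sum: 288
288 mod 11 = 2

Check digit: 9


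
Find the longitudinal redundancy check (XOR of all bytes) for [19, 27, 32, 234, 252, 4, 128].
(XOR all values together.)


XOR chain: 19 ^ 27 ^ 32 ^ 234 ^ 252 ^ 4 ^ 128 = 186

186


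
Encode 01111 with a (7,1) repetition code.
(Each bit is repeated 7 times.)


Each bit -> 7 copies

00000001111111111111111111111111111


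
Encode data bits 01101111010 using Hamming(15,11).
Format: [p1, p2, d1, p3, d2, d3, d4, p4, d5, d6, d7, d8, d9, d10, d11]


Parity bits: p1=1, p2=0, p3=0, p4=1

100011011111010


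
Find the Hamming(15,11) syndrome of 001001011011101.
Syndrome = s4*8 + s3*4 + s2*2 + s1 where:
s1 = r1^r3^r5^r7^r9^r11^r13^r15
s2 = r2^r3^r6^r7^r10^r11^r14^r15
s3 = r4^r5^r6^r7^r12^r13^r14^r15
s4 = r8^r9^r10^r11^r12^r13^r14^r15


s1=1, s2=0, s3=0, s4=0

Syndrome = 1 (error at position 1)


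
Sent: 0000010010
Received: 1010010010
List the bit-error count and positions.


XOR: 1010000000

2 error(s) at position(s): 0, 2


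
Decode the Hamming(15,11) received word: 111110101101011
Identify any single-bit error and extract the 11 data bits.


Syndrome = 8: error at position 8

Data: 11011101011 (corrected bit 8)


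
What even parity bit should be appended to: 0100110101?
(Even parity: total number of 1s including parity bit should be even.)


Number of 1s in data: 5
Parity bit: 1

1


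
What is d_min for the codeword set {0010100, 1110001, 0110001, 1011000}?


Comparing all pairs, minimum distance: 1
Can detect 0 errors, correct 0 errors

1


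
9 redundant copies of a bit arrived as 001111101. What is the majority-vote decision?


Ones: 6 out of 9
Threshold: 5

1 (6/9 voted 1)


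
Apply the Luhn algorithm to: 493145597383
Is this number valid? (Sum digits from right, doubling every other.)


Luhn sum = 65
65 mod 10 = 5

Invalid (Luhn sum mod 10 = 5)


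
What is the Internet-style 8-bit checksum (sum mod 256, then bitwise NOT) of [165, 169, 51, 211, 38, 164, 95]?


Sum = 893 mod 256 = 125
Complement = 130

130


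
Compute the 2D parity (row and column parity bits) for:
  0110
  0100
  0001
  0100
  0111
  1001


Row parities: 011110
Column parities: 1001

Row P: 011110, Col P: 1001, Corner: 0


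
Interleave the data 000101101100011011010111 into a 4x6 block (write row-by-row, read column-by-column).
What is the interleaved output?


Matrix:
  000101
  101100
  011011
  010111
Read columns: 010000110110110100111011

010000110110110100111011


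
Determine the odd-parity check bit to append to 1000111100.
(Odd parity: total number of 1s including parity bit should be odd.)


Number of 1s in data: 5
Parity bit: 0

0


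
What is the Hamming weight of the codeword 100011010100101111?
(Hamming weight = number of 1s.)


Counting 1s in 100011010100101111

10


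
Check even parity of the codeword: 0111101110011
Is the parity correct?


Number of 1s: 9

No, parity error (9 ones)


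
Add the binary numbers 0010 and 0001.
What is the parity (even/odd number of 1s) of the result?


0010 = 2
0001 = 1
Sum = 3 = 11
1s count = 2

even parity (2 ones in 11)


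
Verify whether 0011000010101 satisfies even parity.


Number of 1s: 5

No, parity error (5 ones)


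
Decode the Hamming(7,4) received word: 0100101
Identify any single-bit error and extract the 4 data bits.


Syndrome = 0: no error detected

Data: 0101 (no errors)


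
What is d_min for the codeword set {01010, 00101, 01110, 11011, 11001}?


Comparing all pairs, minimum distance: 1
Can detect 0 errors, correct 0 errors

1


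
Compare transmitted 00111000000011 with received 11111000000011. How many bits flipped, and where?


XOR: 11000000000000

2 error(s) at position(s): 0, 1


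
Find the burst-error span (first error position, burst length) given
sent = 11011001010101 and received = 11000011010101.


XOR: 00011010000000

Burst at position 3, length 4


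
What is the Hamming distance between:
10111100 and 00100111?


XOR: 10011011
Count of 1s: 5

5


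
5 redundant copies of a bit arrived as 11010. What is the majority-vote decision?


Ones: 3 out of 5
Threshold: 3

1 (3/5 voted 1)


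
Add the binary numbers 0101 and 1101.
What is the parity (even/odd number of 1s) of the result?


0101 = 5
1101 = 13
Sum = 18 = 10010
1s count = 2

even parity (2 ones in 10010)


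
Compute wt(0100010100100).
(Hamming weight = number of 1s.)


Counting 1s in 0100010100100

4


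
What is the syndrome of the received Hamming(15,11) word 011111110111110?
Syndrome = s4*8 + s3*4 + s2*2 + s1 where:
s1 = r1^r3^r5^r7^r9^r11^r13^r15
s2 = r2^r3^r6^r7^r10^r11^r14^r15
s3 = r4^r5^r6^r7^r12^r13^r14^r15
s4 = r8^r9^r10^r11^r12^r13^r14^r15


s1=1, s2=1, s3=1, s4=0

Syndrome = 7 (error at position 7)


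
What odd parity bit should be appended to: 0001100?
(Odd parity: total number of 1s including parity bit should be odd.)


Number of 1s in data: 2
Parity bit: 1

1


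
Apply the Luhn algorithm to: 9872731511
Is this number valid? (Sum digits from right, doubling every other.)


Luhn sum = 42
42 mod 10 = 2

Invalid (Luhn sum mod 10 = 2)


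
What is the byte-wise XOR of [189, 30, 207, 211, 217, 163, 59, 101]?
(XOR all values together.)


XOR chain: 189 ^ 30 ^ 207 ^ 211 ^ 217 ^ 163 ^ 59 ^ 101 = 155

155


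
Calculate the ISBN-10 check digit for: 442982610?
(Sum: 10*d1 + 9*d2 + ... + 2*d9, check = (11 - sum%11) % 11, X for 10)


Weighted sum: 240
240 mod 11 = 9

Check digit: 2


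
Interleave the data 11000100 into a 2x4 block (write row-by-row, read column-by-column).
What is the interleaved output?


Matrix:
  1100
  0100
Read columns: 10110000

10110000


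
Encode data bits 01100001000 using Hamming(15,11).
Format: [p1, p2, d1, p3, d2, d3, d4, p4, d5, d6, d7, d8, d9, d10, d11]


Parity bits: p1=1, p2=1, p3=1, p4=1

110111010001000


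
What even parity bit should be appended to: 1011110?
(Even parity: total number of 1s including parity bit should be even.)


Number of 1s in data: 5
Parity bit: 1

1


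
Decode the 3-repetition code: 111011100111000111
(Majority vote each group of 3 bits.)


Groups: 111, 011, 100, 111, 000, 111
Majority votes: 110101

110101


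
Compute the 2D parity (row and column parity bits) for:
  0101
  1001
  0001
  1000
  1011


Row parities: 00111
Column parities: 1110

Row P: 00111, Col P: 1110, Corner: 1


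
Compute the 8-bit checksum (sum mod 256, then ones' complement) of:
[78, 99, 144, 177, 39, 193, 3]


Sum = 733 mod 256 = 221
Complement = 34

34


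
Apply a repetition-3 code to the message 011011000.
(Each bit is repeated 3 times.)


Each bit -> 3 copies

000111111000111111000000000


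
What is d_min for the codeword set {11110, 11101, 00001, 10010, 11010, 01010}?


Comparing all pairs, minimum distance: 1
Can detect 0 errors, correct 0 errors

1


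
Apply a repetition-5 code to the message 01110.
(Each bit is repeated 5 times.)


Each bit -> 5 copies

0000011111111111111100000


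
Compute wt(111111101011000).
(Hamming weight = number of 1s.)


Counting 1s in 111111101011000

10


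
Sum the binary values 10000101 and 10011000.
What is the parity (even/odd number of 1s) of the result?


10000101 = 133
10011000 = 152
Sum = 285 = 100011101
1s count = 5

odd parity (5 ones in 100011101)


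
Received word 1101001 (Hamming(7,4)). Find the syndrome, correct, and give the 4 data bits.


Syndrome = 0: no error detected

Data: 0001 (no errors)


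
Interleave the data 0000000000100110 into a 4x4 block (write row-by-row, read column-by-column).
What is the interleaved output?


Matrix:
  0000
  0000
  0010
  0110
Read columns: 0000000100110000

0000000100110000


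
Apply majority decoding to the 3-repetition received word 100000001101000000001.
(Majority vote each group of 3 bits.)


Groups: 100, 000, 001, 101, 000, 000, 001
Majority votes: 0001000

0001000


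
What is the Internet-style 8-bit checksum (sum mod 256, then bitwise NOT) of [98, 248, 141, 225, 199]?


Sum = 911 mod 256 = 143
Complement = 112

112


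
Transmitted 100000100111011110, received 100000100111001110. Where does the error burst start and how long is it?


XOR: 000000000000010000

Burst at position 13, length 1


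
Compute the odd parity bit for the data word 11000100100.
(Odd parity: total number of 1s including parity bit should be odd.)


Number of 1s in data: 4
Parity bit: 1

1


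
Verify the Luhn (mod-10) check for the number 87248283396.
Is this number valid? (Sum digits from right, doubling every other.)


Luhn sum = 67
67 mod 10 = 7

Invalid (Luhn sum mod 10 = 7)


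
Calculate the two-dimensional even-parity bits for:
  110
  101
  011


Row parities: 000
Column parities: 000

Row P: 000, Col P: 000, Corner: 0


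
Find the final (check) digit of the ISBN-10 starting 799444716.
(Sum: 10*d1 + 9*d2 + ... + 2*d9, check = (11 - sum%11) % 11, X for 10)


Weighted sum: 338
338 mod 11 = 8

Check digit: 3


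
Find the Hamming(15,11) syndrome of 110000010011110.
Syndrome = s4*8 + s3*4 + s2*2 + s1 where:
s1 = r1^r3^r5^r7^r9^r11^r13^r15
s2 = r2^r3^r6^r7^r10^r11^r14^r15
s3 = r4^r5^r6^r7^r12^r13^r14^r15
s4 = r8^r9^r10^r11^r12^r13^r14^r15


s1=1, s2=1, s3=1, s4=1

Syndrome = 15 (error at position 15)


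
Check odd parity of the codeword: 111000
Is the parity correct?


Number of 1s: 3

Yes, parity is correct (3 ones)


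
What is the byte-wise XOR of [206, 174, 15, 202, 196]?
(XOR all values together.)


XOR chain: 206 ^ 174 ^ 15 ^ 202 ^ 196 = 97

97


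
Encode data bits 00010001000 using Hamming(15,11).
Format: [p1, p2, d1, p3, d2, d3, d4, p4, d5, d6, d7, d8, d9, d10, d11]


Parity bits: p1=1, p2=1, p3=0, p4=1

110000110001000


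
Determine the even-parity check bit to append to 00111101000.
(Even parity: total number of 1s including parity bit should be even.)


Number of 1s in data: 5
Parity bit: 1

1


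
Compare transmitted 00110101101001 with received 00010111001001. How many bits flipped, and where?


XOR: 00100010100000

3 error(s) at position(s): 2, 6, 8


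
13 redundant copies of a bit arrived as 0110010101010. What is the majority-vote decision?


Ones: 6 out of 13
Threshold: 7

0 (6/13 voted 1)


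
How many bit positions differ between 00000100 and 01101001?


XOR: 01101101
Count of 1s: 5

5


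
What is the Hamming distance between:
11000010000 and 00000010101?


XOR: 11000000101
Count of 1s: 4

4


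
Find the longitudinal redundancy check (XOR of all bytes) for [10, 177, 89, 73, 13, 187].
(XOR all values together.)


XOR chain: 10 ^ 177 ^ 89 ^ 73 ^ 13 ^ 187 = 29

29


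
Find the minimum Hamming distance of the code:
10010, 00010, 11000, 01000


Comparing all pairs, minimum distance: 1
Can detect 0 errors, correct 0 errors

1


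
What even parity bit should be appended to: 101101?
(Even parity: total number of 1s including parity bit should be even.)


Number of 1s in data: 4
Parity bit: 0

0


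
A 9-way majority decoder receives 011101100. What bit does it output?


Ones: 5 out of 9
Threshold: 5

1 (5/9 voted 1)


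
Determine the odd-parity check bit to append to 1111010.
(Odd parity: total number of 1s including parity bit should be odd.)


Number of 1s in data: 5
Parity bit: 0

0


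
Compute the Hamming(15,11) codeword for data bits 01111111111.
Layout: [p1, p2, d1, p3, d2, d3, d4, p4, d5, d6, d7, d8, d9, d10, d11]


Parity bits: p1=0, p2=0, p3=1, p4=1

000111111111111


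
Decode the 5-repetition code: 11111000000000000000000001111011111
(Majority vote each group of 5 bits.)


Groups: 11111, 00000, 00000, 00000, 00000, 11110, 11111
Majority votes: 1000011

1000011


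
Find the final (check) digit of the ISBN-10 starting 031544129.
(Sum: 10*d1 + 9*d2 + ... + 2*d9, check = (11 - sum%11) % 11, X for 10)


Weighted sum: 142
142 mod 11 = 10

Check digit: 1


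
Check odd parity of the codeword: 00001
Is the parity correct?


Number of 1s: 1

Yes, parity is correct (1 ones)


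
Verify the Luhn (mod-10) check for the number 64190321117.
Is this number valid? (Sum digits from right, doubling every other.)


Luhn sum = 44
44 mod 10 = 4

Invalid (Luhn sum mod 10 = 4)


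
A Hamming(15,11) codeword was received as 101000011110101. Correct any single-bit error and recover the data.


Syndrome = 0: no error detected

Data: 10001110101 (no errors)


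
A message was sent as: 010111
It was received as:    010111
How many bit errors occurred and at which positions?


XOR: 000000

0 errors (received matches sent)


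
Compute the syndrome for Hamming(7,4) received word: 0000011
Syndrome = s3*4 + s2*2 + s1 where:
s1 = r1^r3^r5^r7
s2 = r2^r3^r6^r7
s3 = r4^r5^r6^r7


s1=1, s2=0, s3=0

Syndrome = 1 (error at position 1)


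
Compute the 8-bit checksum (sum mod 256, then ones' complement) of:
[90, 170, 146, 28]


Sum = 434 mod 256 = 178
Complement = 77

77


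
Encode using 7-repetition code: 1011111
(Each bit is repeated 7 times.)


Each bit -> 7 copies

1111111000000011111111111111111111111111111111111


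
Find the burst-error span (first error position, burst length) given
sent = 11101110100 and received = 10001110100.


XOR: 01100000000

Burst at position 1, length 2


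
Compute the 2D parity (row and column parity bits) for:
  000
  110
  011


Row parities: 000
Column parities: 101

Row P: 000, Col P: 101, Corner: 0


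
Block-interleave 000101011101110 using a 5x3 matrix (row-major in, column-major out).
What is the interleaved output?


Matrix:
  000
  101
  011
  101
  110
Read columns: 010110010101110

010110010101110


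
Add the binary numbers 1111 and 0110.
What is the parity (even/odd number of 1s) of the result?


1111 = 15
0110 = 6
Sum = 21 = 10101
1s count = 3

odd parity (3 ones in 10101)


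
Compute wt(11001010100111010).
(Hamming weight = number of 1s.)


Counting 1s in 11001010100111010

9


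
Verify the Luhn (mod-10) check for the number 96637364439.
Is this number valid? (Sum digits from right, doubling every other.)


Luhn sum = 70
70 mod 10 = 0

Valid (Luhn sum mod 10 = 0)


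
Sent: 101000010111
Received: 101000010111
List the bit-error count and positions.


XOR: 000000000000

0 errors (received matches sent)


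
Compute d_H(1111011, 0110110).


XOR: 1001101
Count of 1s: 4

4


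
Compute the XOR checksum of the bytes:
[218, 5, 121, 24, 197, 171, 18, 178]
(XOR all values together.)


XOR chain: 218 ^ 5 ^ 121 ^ 24 ^ 197 ^ 171 ^ 18 ^ 178 = 112

112


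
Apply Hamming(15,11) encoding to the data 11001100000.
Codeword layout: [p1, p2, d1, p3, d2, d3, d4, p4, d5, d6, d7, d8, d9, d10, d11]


Parity bits: p1=1, p2=0, p3=1, p4=0

101110001100000


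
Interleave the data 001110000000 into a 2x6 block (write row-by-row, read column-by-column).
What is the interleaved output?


Matrix:
  001110
  000000
Read columns: 000010101000

000010101000


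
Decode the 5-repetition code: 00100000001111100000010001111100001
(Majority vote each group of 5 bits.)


Groups: 00100, 00000, 11111, 00000, 01000, 11111, 00001
Majority votes: 0010010

0010010


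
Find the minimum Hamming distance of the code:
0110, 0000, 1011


Comparing all pairs, minimum distance: 2
Can detect 1 errors, correct 0 errors

2


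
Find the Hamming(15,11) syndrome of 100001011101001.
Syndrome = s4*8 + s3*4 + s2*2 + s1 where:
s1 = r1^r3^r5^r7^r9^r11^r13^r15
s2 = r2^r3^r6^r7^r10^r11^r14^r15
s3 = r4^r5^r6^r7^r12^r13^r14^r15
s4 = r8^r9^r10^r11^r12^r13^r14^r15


s1=1, s2=1, s3=1, s4=1

Syndrome = 15 (error at position 15)


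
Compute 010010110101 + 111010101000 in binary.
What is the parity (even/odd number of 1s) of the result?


010010110101 = 1205
111010101000 = 3752
Sum = 4957 = 1001101011101
1s count = 8

even parity (8 ones in 1001101011101)


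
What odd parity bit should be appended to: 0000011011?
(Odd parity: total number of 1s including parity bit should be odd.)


Number of 1s in data: 4
Parity bit: 1

1


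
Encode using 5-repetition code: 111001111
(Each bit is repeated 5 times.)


Each bit -> 5 copies

111111111111111000000000011111111111111111111


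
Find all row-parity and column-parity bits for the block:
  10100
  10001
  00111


Row parities: 001
Column parities: 00010

Row P: 001, Col P: 00010, Corner: 1


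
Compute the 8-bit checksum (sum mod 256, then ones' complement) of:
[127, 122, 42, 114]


Sum = 405 mod 256 = 149
Complement = 106

106


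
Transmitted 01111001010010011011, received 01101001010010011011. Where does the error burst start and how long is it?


XOR: 00010000000000000000

Burst at position 3, length 1


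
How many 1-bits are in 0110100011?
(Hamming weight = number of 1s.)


Counting 1s in 0110100011

5


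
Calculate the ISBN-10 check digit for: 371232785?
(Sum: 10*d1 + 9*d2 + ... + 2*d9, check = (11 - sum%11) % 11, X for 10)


Weighted sum: 205
205 mod 11 = 7

Check digit: 4


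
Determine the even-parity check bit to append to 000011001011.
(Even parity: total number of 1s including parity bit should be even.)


Number of 1s in data: 5
Parity bit: 1

1


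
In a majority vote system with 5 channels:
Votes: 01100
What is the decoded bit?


Ones: 2 out of 5
Threshold: 3

0 (2/5 voted 1)


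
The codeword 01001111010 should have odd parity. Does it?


Number of 1s: 6

No, parity error (6 ones)


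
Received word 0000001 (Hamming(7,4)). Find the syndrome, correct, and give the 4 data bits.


Syndrome = 7: error at position 7

Data: 0000 (corrected bit 7)


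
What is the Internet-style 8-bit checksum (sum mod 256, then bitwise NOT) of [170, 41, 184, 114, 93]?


Sum = 602 mod 256 = 90
Complement = 165

165


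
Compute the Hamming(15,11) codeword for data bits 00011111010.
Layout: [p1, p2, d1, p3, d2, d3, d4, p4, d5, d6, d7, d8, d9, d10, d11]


Parity bits: p1=1, p2=0, p3=1, p4=1

100100111111010


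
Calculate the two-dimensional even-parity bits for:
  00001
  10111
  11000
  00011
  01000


Row parities: 10001
Column parities: 00101

Row P: 10001, Col P: 00101, Corner: 0


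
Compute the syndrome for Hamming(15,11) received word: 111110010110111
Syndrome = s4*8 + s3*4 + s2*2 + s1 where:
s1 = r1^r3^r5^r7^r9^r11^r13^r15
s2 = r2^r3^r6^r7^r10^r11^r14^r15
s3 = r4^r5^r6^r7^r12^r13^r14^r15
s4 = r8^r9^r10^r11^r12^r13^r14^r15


s1=0, s2=0, s3=1, s4=0

Syndrome = 4 (error at position 4)


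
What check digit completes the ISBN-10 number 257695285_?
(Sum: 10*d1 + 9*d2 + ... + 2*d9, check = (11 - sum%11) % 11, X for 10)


Weighted sum: 284
284 mod 11 = 9

Check digit: 2


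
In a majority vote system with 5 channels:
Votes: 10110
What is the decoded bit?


Ones: 3 out of 5
Threshold: 3

1 (3/5 voted 1)


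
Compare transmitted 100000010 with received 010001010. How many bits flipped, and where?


XOR: 110001000

3 error(s) at position(s): 0, 1, 5


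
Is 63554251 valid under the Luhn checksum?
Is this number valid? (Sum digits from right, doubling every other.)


Luhn sum = 24
24 mod 10 = 4

Invalid (Luhn sum mod 10 = 4)


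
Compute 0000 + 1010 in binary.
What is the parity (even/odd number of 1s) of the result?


0000 = 0
1010 = 10
Sum = 10 = 1010
1s count = 2

even parity (2 ones in 1010)


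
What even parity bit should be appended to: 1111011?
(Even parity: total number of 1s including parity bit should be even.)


Number of 1s in data: 6
Parity bit: 0

0


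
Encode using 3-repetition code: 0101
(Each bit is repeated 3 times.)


Each bit -> 3 copies

000111000111


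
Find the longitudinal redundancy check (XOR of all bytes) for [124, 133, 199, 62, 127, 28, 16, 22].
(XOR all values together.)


XOR chain: 124 ^ 133 ^ 199 ^ 62 ^ 127 ^ 28 ^ 16 ^ 22 = 101

101


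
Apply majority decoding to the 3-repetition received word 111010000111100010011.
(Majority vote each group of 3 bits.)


Groups: 111, 010, 000, 111, 100, 010, 011
Majority votes: 1001001

1001001


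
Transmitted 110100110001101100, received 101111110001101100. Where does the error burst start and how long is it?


XOR: 011011000000000000

Burst at position 1, length 5


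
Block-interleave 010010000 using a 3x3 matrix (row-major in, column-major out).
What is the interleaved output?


Matrix:
  010
  010
  000
Read columns: 000110000

000110000


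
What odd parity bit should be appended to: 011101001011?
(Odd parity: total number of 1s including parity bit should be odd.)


Number of 1s in data: 7
Parity bit: 0

0


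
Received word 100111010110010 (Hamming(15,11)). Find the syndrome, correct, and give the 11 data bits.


Syndrome = 1: error at position 1

Data: 01100110010 (corrected bit 1)


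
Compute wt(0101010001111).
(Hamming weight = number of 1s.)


Counting 1s in 0101010001111

7


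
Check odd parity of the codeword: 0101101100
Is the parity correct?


Number of 1s: 5

Yes, parity is correct (5 ones)


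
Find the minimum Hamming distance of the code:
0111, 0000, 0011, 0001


Comparing all pairs, minimum distance: 1
Can detect 0 errors, correct 0 errors

1


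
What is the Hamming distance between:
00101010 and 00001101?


XOR: 00100111
Count of 1s: 4

4


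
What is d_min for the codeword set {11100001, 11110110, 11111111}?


Comparing all pairs, minimum distance: 2
Can detect 1 errors, correct 0 errors

2


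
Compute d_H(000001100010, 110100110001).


XOR: 110101010011
Count of 1s: 7

7


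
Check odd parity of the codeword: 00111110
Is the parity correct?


Number of 1s: 5

Yes, parity is correct (5 ones)


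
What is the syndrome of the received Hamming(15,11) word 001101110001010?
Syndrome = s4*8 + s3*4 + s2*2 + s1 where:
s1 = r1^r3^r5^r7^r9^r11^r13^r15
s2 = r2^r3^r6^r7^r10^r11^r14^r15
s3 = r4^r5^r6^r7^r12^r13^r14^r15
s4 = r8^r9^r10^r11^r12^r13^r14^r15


s1=0, s2=0, s3=1, s4=1

Syndrome = 12 (error at position 12)


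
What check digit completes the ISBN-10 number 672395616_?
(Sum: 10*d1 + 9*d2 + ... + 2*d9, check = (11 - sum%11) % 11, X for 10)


Weighted sum: 278
278 mod 11 = 3

Check digit: 8


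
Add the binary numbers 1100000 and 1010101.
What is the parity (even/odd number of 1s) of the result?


1100000 = 96
1010101 = 85
Sum = 181 = 10110101
1s count = 5

odd parity (5 ones in 10110101)


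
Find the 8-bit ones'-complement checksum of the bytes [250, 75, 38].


Sum = 363 mod 256 = 107
Complement = 148

148


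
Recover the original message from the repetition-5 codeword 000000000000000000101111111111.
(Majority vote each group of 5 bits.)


Groups: 00000, 00000, 00000, 00010, 11111, 11111
Majority votes: 000011

000011


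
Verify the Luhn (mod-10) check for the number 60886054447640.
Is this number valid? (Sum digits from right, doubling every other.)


Luhn sum = 57
57 mod 10 = 7

Invalid (Luhn sum mod 10 = 7)


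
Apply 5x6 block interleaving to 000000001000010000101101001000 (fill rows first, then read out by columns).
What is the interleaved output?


Matrix:
  000000
  001000
  010000
  101101
  001000
Read columns: 000100010001011000100000000010

000100010001011000100000000010


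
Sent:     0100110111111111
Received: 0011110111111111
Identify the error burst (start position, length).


XOR: 0111000000000000

Burst at position 1, length 3


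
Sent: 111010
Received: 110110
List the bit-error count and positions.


XOR: 001100

2 error(s) at position(s): 2, 3


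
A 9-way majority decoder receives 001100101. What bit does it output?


Ones: 4 out of 9
Threshold: 5

0 (4/9 voted 1)


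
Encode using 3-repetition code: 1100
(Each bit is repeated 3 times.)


Each bit -> 3 copies

111111000000


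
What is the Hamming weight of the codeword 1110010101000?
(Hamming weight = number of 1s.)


Counting 1s in 1110010101000

6


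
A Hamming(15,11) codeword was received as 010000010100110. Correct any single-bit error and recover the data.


Syndrome = 3: error at position 3

Data: 10000100110 (corrected bit 3)


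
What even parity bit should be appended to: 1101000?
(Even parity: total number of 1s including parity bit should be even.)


Number of 1s in data: 3
Parity bit: 1

1


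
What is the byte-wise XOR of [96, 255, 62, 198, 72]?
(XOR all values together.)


XOR chain: 96 ^ 255 ^ 62 ^ 198 ^ 72 = 47

47


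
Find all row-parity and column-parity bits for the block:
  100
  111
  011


Row parities: 110
Column parities: 000

Row P: 110, Col P: 000, Corner: 0


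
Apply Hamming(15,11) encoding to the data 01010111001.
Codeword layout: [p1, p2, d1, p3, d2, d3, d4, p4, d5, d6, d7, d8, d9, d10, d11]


Parity bits: p1=0, p2=0, p3=0, p4=0

000010100111001


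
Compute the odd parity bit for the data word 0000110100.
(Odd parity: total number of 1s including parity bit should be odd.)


Number of 1s in data: 3
Parity bit: 0

0


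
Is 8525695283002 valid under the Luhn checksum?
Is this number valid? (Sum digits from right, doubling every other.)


Luhn sum = 52
52 mod 10 = 2

Invalid (Luhn sum mod 10 = 2)


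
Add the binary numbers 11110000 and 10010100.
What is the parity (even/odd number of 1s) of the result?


11110000 = 240
10010100 = 148
Sum = 388 = 110000100
1s count = 3

odd parity (3 ones in 110000100)


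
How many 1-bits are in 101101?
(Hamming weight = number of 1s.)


Counting 1s in 101101

4


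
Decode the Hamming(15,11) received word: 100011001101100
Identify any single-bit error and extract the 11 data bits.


Syndrome = 0: no error detected

Data: 01101101100 (no errors)


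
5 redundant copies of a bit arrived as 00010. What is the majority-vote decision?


Ones: 1 out of 5
Threshold: 3

0 (1/5 voted 1)


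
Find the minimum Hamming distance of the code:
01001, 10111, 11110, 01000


Comparing all pairs, minimum distance: 1
Can detect 0 errors, correct 0 errors

1


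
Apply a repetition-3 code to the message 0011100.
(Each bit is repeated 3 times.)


Each bit -> 3 copies

000000111111111000000


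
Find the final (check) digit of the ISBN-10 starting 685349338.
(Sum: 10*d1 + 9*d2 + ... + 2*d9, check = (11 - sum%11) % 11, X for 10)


Weighted sum: 299
299 mod 11 = 2

Check digit: 9


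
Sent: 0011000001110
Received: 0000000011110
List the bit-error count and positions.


XOR: 0011000010000

3 error(s) at position(s): 2, 3, 8


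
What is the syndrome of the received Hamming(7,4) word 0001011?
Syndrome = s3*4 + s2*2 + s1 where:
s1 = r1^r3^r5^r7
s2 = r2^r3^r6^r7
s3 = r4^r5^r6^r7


s1=1, s2=0, s3=1

Syndrome = 5 (error at position 5)


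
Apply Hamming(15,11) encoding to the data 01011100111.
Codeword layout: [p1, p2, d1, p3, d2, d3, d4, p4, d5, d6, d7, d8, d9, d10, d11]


Parity bits: p1=1, p2=0, p3=1, p4=1

100110111100111


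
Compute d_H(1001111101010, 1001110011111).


XOR: 0000001110101
Count of 1s: 5

5


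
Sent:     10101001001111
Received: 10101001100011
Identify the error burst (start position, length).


XOR: 00000000101100

Burst at position 8, length 4
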